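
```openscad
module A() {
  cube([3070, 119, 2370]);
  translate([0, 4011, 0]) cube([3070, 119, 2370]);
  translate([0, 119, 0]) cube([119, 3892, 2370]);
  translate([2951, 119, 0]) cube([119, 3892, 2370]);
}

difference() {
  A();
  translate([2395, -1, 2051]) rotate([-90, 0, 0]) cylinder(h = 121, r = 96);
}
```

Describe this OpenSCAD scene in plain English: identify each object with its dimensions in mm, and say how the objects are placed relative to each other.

A is a box-shaped house frame (walls only): outside footprint 3070×4130 mm, wall height 2370 mm, wall thickness 119 mm. The two y-facing walls run the full x-width; the two x-facing walls fit between the inner faces of the y-facing walls.

The house frame has a circular hole of radius 96 mm through its front wall, centred at (x = 2395, z = 2051).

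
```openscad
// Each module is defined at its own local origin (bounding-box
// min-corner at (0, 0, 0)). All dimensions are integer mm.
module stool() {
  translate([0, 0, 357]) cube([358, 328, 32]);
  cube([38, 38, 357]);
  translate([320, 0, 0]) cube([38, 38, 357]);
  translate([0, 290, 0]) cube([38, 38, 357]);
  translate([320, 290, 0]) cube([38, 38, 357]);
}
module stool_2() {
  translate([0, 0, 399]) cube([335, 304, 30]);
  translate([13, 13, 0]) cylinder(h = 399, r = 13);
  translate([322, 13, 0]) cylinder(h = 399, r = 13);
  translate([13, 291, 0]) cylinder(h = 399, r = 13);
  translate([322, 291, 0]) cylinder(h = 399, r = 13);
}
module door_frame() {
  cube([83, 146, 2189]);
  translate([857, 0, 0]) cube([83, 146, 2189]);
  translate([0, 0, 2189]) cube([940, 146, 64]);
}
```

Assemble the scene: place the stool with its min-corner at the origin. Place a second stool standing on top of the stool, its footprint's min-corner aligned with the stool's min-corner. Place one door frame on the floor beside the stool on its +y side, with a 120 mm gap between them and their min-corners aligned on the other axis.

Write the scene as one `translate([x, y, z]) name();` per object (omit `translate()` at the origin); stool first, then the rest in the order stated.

stool();
translate([0, 0, 389]) stool_2();
translate([0, 448, 0]) door_frame();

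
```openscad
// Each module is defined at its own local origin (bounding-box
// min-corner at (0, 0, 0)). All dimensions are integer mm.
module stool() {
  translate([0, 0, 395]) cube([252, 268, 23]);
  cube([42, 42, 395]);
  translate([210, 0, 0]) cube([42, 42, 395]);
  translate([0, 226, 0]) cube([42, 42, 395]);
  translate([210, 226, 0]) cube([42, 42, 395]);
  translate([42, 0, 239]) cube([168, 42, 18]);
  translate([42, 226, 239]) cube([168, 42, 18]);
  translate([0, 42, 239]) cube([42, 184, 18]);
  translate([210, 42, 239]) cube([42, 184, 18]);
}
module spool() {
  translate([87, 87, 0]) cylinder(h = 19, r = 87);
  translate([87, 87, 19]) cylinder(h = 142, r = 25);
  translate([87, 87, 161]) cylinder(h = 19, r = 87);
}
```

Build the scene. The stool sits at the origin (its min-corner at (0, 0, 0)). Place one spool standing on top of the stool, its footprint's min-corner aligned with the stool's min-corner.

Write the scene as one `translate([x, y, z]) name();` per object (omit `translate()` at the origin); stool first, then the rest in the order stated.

stool();
translate([0, 0, 418]) spool();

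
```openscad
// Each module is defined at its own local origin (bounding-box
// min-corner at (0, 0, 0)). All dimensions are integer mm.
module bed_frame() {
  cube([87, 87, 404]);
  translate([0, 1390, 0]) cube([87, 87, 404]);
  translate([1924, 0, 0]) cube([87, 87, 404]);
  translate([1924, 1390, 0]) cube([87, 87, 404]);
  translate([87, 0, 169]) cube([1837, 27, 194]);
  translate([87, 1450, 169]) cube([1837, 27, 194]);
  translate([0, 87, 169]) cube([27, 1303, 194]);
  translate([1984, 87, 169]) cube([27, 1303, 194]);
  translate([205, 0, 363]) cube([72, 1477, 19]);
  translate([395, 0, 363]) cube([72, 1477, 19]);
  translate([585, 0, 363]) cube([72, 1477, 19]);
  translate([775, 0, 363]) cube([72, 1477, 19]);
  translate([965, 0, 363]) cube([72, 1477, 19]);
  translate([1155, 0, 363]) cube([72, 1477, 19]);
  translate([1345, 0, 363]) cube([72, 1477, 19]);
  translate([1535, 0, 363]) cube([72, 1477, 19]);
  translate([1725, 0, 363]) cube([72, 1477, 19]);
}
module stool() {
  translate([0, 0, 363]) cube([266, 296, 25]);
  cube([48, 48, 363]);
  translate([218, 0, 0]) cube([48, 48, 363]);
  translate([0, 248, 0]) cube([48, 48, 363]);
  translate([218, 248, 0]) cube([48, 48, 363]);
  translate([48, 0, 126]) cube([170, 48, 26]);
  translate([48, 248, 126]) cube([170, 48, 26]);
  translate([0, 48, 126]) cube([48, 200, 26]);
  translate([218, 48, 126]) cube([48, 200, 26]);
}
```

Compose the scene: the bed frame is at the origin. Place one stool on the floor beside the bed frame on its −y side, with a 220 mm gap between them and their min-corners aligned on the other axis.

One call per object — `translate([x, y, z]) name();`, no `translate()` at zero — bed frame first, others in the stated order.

bed_frame();
translate([0, -516, 0]) stool();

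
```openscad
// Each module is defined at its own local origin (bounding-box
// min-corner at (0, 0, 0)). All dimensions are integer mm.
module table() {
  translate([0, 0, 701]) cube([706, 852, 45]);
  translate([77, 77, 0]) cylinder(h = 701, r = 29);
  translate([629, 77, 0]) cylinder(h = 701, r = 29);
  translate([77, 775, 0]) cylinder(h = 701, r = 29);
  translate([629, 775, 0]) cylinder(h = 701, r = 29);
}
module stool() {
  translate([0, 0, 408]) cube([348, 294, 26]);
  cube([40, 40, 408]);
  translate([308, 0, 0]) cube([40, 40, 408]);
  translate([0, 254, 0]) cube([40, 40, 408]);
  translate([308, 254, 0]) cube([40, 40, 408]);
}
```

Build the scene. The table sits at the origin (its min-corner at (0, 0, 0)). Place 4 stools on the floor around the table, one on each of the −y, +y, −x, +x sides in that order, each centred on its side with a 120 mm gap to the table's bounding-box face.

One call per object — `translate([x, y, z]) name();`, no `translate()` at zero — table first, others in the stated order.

table();
translate([179, -414, 0]) stool();
translate([179, 972, 0]) stool();
translate([-468, 279, 0]) stool();
translate([826, 279, 0]) stool();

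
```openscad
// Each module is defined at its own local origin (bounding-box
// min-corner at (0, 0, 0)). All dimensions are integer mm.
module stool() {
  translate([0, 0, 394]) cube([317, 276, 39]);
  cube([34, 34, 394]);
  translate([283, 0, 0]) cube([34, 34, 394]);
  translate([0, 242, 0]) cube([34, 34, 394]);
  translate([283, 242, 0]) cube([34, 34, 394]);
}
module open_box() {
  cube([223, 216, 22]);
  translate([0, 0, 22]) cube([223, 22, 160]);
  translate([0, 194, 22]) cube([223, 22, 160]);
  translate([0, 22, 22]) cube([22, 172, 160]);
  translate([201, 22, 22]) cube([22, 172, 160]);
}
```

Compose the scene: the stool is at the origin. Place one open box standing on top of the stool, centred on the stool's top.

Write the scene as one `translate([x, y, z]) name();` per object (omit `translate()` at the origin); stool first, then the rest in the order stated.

stool();
translate([47, 30, 433]) open_box();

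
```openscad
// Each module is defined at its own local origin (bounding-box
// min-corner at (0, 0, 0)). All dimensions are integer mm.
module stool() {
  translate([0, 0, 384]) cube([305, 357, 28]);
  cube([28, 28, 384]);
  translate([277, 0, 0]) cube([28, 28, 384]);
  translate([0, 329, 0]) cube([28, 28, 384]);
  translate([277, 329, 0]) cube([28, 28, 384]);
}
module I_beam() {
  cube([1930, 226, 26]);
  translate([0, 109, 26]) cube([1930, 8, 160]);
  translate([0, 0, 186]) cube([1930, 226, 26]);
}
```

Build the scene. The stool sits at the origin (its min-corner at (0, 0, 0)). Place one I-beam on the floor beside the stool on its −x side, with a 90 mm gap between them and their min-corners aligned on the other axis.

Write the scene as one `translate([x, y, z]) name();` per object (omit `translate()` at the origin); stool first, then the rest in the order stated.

stool();
translate([-2020, 0, 0]) I_beam();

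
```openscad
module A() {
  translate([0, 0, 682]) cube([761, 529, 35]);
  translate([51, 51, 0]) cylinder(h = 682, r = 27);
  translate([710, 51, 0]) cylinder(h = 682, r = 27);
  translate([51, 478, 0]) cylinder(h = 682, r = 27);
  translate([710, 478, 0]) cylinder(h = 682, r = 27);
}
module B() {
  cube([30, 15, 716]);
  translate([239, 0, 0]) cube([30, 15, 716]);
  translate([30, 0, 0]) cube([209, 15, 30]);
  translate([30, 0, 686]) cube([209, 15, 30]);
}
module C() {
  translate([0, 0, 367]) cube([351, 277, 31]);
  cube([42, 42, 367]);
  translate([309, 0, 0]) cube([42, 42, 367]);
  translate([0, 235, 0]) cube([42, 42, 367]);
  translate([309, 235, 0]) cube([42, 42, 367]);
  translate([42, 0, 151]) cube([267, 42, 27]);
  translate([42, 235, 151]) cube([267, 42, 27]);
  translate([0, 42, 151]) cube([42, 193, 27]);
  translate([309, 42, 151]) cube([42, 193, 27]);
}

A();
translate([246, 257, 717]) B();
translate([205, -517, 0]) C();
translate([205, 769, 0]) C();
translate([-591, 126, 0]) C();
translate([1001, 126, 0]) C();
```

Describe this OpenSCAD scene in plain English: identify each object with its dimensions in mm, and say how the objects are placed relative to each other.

A is a rectangular dining table. The top is 761×529×35 mm with its upper surface at z = 717 mm. It stands on four round legs of 54 mm diameter, each leg's bounding box inset 24 mm from the nearest pair of top edges, running from the floor to the underside of the top.

B is a rectangular picture frame lying in the x–z plane (depth along y). The opening is 209 mm wide (x) by 656 mm tall (z), surrounded by a border 30 mm wide on all four sides. The frame is 15 mm deep and is made of two full-height vertical stiles with two horizontal rails fitted between them.

C is a four-legged stool. The seat is a 351×277×31 mm slab whose top surface is at z = 398 mm; four square legs, each 42×42 mm in cross-section, run from the floor (z = 0) to the underside of the seat, each flush with a corner of the seat. Four stretchers, 42 mm wide and 27 mm tall, connect adjacent legs with their undersides at z = 151 mm, each running between the inner faces of the legs it joins and aligned with the legs' outer faces on the other axis.

The picture frame is on top of the table, centred. Four stools sit around the table at the −y, +y, −x, +x sides.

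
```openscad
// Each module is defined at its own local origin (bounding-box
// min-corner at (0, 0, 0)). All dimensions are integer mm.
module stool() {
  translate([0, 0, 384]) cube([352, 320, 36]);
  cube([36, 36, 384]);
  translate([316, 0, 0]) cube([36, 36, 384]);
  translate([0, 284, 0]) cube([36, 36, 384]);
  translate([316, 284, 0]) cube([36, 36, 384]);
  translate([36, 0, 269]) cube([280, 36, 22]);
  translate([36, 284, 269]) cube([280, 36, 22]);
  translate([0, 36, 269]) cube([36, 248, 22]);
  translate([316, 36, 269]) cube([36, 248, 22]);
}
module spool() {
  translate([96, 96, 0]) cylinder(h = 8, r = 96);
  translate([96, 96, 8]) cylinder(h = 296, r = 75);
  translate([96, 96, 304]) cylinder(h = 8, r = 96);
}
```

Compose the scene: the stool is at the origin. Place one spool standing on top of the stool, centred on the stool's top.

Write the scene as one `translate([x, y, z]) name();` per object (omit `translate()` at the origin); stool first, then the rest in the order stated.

stool();
translate([80, 64, 420]) spool();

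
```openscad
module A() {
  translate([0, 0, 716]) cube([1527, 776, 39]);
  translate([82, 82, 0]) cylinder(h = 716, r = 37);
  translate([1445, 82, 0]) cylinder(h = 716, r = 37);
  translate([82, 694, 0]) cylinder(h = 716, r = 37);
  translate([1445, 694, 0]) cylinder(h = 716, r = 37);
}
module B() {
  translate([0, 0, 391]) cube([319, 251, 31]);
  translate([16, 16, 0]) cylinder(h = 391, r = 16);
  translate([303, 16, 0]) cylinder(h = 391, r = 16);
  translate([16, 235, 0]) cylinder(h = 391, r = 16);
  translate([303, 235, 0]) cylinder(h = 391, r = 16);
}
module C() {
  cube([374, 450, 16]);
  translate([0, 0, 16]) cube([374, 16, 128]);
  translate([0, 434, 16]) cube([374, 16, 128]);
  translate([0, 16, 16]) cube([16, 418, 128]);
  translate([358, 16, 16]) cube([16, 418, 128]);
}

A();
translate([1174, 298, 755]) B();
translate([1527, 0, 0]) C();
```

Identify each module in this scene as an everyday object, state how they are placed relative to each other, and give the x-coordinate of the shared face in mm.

The table's +x face and the open box's −x face are both at x = 1527 mm.

A is a table. B is a stool. C is an open box. The stool is on top of the table. The open box is against the table's +x side, with their −y faces flush. The x-coordinate of the shared face is 1527 mm.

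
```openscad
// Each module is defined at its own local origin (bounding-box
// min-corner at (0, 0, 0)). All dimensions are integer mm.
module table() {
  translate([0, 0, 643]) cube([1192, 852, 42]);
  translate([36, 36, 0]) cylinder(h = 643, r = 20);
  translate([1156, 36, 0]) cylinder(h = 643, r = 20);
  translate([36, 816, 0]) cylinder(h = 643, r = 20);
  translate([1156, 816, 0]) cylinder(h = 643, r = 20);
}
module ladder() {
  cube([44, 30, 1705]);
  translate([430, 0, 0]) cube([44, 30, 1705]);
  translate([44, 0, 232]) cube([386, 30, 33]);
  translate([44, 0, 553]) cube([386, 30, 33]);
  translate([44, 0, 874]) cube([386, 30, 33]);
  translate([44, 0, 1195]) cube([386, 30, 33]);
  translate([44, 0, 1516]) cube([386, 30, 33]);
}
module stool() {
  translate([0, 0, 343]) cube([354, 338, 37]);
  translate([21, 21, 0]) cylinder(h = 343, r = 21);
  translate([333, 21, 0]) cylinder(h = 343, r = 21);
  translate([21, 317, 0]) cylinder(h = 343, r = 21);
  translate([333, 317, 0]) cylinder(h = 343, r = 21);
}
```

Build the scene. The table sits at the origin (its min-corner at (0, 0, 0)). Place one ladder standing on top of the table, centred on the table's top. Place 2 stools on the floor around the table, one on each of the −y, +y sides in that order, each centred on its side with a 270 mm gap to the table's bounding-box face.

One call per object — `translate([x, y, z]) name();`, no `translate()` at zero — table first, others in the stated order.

table();
translate([359, 411, 685]) ladder();
translate([419, -608, 0]) stool();
translate([419, 1122, 0]) stool();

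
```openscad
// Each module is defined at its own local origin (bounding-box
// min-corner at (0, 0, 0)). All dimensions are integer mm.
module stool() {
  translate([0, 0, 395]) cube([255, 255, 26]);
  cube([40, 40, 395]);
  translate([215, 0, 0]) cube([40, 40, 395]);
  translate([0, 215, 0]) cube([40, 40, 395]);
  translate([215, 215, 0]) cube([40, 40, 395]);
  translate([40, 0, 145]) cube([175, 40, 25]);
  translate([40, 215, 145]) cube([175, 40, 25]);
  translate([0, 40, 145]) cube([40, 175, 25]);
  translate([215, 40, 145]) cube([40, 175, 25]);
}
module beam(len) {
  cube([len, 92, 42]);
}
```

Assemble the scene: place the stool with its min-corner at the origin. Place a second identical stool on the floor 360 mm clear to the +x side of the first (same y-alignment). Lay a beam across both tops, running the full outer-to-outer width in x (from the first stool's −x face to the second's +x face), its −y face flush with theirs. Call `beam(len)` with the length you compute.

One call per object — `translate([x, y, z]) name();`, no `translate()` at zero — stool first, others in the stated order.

stool();
translate([615, 0, 0]) stool();
translate([0, 0, 421]) beam(870);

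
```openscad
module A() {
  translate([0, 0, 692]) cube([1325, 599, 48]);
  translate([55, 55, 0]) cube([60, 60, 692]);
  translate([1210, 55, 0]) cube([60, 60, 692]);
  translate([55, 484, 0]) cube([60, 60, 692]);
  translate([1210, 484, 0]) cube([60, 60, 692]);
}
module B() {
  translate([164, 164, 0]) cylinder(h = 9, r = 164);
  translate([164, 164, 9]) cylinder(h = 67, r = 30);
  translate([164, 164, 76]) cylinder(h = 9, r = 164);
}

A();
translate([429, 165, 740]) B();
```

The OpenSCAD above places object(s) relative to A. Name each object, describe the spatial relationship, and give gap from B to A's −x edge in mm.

A is a table. B is a spool. The spool is on top of the table. The gap from the spool to the table's −x edge is 429 mm.

The spool's min-x is at 429; the table's min-x is 0; gap = 429 mm.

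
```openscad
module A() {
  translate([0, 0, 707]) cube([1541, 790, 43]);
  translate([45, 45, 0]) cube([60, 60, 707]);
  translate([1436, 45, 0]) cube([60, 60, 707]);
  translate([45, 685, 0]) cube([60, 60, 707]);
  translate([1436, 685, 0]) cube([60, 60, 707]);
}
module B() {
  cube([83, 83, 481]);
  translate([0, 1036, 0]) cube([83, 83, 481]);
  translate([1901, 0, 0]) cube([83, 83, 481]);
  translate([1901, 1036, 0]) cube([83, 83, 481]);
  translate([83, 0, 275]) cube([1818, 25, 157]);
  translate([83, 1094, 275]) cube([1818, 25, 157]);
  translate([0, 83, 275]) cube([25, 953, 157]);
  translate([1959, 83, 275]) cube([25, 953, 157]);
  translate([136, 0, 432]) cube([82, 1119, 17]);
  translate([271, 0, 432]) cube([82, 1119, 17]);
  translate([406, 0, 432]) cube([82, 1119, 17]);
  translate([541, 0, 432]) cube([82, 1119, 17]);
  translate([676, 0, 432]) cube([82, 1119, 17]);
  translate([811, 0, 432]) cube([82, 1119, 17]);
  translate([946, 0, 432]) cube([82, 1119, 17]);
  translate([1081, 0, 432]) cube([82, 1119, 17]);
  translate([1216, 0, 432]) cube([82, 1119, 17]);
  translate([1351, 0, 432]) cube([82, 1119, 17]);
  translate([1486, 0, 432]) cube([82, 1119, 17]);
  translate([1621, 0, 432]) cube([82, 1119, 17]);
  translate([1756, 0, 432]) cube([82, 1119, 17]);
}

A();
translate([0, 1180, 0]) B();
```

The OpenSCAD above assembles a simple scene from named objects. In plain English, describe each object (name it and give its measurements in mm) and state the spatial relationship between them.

A is a rectangular dining table. The top is 1541×790×43 mm with its upper surface at z = 750 mm. It stands on four 60×60 mm square legs, each inset 45 mm from the nearest pair of top edges, running from the floor to the underside of the top.

B is a bed frame 1984 mm long (x) by 1119 mm wide (y). Four 83×83 mm corner posts, 481 mm tall, at the corners of the footprint. Four rails of 25 mm thickness and 157 mm height run between adjacent posts with their undersides at z = 275 mm, their outer faces flush with the outside of the frame (the two x-running rails run between the posts' inner faces; the two y-running rails run between the posts' inner faces). 13 slats, each 82 mm wide (x) and 17 mm thick, lie across the top of the two x-running rails, running the full 1119 mm width of the frame in y; the slats are evenly spaced along x between the inner faces of the end posts with equal gaps (rounded down to the nearest mm) at the −x end and between each pair — any rounding remainder accumulates at the +x end.

The bed frame is on the floor beside the table on its +y side.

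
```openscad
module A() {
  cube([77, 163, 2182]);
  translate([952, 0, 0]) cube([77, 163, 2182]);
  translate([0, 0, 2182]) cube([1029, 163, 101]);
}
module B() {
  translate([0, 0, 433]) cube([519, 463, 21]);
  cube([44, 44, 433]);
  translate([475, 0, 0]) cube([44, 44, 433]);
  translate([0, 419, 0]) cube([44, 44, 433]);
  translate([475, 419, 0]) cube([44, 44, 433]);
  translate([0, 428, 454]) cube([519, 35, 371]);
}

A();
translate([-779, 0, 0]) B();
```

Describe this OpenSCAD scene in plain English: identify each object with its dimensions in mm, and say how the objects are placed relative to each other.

A is a door frame. The clear opening is 875 mm wide and 2182 mm high. Two 77 mm wide jambs, 163 mm deep, stand either side of the opening from the floor to the top of the opening. A 101 mm thick head sits across the top of both jambs, spanning the full outside width of the frame.

B is a chair: 519×463 mm seat, 21 mm thick, top at z = 454 mm, on four 44 mm square corner legs flush with the seat edges. A 35 mm thick backrest slab spans the full seat width, extending 371 mm above the seat top, its back face flush with the seat's +y edge.

The chair is on the floor beside the door frame on its −x side.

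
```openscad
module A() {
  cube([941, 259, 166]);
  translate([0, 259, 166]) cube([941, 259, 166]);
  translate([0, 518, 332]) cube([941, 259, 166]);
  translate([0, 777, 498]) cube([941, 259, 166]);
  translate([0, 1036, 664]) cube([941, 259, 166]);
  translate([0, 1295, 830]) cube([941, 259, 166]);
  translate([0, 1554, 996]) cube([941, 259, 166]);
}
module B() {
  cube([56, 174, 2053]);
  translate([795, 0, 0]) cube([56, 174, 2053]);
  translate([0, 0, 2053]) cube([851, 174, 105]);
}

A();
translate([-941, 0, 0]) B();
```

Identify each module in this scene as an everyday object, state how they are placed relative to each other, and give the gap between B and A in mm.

A is a staircase. B is a door frame. The door frame is on the floor beside the staircase on its −x side. The gap between the door frame and the staircase is 90 mm.

The door frame's nearest face is 90 mm from the staircase's −x face.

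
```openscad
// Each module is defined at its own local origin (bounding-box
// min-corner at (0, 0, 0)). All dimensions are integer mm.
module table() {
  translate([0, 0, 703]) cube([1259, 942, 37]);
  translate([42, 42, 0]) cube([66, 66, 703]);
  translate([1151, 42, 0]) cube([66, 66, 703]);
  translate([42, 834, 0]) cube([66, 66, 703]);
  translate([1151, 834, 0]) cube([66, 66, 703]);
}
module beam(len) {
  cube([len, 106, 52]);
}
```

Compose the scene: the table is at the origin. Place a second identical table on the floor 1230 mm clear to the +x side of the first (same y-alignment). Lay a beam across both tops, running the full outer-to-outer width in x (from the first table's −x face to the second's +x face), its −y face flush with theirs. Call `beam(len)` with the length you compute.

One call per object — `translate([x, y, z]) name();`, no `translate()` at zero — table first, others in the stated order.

table();
translate([2489, 0, 0]) table();
translate([0, 0, 740]) beam(3748);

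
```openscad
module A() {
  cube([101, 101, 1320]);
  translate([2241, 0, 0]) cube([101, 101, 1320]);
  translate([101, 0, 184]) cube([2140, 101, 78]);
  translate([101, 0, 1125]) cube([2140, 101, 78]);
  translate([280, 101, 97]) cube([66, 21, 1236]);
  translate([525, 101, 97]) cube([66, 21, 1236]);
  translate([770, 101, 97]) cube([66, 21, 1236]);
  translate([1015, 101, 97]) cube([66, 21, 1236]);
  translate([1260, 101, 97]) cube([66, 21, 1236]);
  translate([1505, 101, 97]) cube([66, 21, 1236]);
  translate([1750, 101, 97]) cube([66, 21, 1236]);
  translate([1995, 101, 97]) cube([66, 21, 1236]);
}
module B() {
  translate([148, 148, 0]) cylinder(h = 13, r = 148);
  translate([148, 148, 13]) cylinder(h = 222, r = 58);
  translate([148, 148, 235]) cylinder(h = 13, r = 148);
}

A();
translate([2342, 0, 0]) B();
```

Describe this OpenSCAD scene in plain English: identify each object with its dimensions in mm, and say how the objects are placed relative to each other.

A is a fence section. Two 101×101 mm posts, 1320 mm tall, stand on the floor with a clear span of 2140 mm between their inner faces. Two horizontal rails of 101×78 mm section span the gap between the posts with their undersides at z = 184 mm and z = 1125 mm, flush with the posts' −y face. 8 pickets, each 66 mm wide, 21 mm thick and 1236 mm tall, are fixed to the +y face of the rails with their bottoms at z = 97 mm, evenly spaced across the span with equal gaps (rounded down to the nearest mm) at the −x end and between each pair — any rounding remainder accumulates at the +x end.

B is a spool: two coaxial disc flanges of radius 148 mm and thickness 13 mm, joined by a core cylinder of radius 58 mm and height 222 mm. The lower flange rests on z = 0 and the three cylinders share a vertical axis.

The spool is against the fence section's +x side, with their −y faces flush.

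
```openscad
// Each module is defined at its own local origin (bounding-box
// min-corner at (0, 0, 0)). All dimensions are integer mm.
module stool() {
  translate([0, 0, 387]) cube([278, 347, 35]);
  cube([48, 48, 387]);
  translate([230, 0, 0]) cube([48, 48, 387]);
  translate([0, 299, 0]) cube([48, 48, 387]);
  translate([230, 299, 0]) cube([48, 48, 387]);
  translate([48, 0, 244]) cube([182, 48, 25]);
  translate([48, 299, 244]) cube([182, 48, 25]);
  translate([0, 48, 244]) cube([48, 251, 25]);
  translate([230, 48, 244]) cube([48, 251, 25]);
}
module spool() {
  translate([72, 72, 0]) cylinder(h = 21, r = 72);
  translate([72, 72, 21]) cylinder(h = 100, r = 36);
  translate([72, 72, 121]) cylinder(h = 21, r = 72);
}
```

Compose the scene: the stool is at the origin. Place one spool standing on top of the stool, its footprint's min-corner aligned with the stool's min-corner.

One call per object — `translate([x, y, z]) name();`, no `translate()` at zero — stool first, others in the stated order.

stool();
translate([0, 0, 422]) spool();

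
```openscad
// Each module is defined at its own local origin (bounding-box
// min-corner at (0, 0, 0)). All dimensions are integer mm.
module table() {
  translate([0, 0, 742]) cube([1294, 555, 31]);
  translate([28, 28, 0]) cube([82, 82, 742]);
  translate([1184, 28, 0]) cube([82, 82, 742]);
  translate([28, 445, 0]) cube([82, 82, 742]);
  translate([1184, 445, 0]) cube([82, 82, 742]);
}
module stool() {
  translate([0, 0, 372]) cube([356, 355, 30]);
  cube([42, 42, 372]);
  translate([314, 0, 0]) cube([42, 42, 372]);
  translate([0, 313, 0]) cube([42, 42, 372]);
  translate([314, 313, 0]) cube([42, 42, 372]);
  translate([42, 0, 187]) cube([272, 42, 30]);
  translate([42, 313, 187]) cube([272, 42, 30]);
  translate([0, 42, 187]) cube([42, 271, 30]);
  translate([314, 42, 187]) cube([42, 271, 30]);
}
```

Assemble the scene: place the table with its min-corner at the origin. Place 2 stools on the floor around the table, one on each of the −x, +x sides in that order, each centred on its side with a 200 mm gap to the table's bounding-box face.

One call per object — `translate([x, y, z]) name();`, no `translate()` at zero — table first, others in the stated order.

table();
translate([-556, 100, 0]) stool();
translate([1494, 100, 0]) stool();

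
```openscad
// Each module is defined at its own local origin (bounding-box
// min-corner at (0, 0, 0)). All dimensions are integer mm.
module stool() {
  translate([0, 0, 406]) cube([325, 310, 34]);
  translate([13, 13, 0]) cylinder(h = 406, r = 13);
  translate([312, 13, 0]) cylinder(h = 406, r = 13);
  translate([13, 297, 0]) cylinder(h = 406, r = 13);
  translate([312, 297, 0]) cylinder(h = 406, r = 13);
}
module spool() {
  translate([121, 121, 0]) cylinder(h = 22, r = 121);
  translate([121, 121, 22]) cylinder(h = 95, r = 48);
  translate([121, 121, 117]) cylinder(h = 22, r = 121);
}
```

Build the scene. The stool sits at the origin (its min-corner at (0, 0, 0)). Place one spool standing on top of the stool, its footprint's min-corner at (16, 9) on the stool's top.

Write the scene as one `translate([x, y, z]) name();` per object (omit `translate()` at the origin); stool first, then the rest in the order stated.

stool();
translate([16, 9, 440]) spool();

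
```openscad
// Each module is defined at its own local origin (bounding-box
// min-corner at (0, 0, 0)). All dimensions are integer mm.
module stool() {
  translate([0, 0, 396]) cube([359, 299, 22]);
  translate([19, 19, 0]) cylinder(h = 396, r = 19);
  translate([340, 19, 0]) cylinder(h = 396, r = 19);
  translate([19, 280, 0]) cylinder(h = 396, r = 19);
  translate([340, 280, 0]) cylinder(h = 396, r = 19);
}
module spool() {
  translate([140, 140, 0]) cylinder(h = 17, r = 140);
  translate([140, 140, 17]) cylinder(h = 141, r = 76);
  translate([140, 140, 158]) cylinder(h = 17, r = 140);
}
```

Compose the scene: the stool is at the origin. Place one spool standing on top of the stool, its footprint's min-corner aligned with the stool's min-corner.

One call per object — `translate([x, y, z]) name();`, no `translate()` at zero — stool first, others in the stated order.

stool();
translate([0, 0, 418]) spool();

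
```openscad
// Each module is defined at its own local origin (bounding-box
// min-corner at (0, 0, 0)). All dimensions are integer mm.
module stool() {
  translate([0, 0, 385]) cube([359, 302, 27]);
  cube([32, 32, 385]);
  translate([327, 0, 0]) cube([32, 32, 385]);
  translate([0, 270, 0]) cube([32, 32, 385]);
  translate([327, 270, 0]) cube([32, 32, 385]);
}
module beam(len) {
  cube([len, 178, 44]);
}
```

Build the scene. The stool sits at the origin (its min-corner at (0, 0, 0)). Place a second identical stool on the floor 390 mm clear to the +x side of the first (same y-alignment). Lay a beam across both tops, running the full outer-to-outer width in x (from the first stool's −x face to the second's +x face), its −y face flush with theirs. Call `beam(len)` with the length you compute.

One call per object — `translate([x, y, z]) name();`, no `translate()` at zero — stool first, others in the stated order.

stool();
translate([749, 0, 0]) stool();
translate([0, 0, 412]) beam(1108);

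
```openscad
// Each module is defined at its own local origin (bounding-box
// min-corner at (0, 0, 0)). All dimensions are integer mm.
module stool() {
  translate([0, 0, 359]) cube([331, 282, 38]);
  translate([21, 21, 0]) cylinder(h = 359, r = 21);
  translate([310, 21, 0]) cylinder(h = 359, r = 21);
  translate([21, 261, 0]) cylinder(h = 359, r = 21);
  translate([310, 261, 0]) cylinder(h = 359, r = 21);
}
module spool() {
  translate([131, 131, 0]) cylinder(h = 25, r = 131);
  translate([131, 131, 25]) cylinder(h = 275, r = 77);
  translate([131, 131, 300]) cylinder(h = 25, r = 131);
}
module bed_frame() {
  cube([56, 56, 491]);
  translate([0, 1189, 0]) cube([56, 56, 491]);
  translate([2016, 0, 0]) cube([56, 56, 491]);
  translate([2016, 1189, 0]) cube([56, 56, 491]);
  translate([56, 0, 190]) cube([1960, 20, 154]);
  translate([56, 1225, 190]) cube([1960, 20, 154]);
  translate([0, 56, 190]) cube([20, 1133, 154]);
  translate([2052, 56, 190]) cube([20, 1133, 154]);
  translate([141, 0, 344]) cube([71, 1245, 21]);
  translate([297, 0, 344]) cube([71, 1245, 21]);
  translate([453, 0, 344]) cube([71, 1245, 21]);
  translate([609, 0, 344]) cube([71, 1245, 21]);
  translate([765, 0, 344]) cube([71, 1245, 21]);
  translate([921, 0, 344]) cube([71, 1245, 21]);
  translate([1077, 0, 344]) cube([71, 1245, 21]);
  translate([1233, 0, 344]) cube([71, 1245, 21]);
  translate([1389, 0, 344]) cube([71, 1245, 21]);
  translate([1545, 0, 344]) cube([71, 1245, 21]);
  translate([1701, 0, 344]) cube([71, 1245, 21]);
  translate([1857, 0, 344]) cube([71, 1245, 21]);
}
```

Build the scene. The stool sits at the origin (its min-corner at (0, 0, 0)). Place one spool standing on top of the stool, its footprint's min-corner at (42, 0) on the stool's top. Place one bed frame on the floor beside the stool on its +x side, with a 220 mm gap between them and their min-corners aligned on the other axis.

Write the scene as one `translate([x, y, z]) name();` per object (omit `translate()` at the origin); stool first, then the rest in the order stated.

stool();
translate([42, 0, 397]) spool();
translate([551, 0, 0]) bed_frame();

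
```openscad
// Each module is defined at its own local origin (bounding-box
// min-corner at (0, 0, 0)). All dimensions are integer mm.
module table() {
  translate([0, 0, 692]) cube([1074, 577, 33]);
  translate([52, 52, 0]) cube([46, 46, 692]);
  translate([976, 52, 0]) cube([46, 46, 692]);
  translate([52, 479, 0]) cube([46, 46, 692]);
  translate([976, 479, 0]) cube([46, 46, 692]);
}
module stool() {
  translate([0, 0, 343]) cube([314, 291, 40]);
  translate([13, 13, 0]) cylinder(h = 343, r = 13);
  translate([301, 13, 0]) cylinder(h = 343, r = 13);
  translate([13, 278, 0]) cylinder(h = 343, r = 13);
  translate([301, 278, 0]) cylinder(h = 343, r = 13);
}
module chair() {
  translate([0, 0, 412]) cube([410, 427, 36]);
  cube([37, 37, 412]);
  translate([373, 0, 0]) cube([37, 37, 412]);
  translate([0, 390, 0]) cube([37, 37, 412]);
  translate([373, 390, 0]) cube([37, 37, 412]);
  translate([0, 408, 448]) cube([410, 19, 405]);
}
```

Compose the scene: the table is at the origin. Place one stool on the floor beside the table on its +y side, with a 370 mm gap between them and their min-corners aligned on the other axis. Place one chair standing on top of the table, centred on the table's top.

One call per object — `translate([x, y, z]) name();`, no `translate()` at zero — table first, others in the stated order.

table();
translate([0, 947, 0]) stool();
translate([332, 75, 725]) chair();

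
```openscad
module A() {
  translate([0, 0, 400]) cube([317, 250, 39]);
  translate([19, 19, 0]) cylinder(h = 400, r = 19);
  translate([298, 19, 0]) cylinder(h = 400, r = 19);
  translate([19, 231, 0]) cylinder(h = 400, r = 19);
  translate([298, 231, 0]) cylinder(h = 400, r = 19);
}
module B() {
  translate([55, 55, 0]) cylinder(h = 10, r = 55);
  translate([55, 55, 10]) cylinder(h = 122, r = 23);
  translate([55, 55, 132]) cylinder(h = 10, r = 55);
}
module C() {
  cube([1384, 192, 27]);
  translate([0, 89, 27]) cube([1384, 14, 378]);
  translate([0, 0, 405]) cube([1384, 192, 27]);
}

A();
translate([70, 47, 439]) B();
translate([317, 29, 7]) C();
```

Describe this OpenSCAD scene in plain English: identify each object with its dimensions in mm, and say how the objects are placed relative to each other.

A is a simple wooden stool: a rectangular seat 317 mm (x) by 250 mm (y), 39 mm thick, top face at z = 439 mm, on four round legs, each 38 mm in diameter. The legs rest on z = 0, each leg's axis is inset half a diameter from the nearest pair of seat edges (so the leg's bounding box is flush with the corner).

B is a spool: two coaxial disc flanges of radius 55 mm and thickness 10 mm, joined by a core cylinder of radius 23 mm and height 122 mm. The lower flange rests on z = 0 and the three cylinders share a vertical axis.

C is an I-beam lying along x, 1384 mm long. Overall section height 432 mm. Two flanges 192 mm wide (y) and 27 mm thick, one on the floor and one at the top; a web 14 mm thick runs between them, centred on the flange width.

The spool is on top of the stool. The I-beam is beside the stool with their tops flush at z = 439.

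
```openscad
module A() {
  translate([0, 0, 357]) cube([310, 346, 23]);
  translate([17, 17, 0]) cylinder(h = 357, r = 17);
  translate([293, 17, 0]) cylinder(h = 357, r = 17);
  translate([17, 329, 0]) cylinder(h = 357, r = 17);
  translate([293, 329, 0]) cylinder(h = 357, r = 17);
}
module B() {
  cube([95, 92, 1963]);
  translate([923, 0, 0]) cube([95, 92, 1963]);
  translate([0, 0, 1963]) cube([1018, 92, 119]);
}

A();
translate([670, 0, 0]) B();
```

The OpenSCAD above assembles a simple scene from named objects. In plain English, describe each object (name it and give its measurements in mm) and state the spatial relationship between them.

A is a simple wooden stool: a rectangular seat 310 mm (x) by 346 mm (y), 23 mm thick, top face at z = 380 mm, on four round legs, each 34 mm in diameter. The legs rest on z = 0, each leg's axis is inset half a diameter from the nearest pair of seat edges (so the leg's bounding box is flush with the corner).

B is a rectangular door frame: two vertical jambs of 95×92 mm section, 1963 mm tall, with a clear opening 828 mm wide between their inner faces. A header 119 mm tall and 92 mm deep lies on top of the jambs and spans the full outside width.

The door frame is on the floor beside the stool on its +x side.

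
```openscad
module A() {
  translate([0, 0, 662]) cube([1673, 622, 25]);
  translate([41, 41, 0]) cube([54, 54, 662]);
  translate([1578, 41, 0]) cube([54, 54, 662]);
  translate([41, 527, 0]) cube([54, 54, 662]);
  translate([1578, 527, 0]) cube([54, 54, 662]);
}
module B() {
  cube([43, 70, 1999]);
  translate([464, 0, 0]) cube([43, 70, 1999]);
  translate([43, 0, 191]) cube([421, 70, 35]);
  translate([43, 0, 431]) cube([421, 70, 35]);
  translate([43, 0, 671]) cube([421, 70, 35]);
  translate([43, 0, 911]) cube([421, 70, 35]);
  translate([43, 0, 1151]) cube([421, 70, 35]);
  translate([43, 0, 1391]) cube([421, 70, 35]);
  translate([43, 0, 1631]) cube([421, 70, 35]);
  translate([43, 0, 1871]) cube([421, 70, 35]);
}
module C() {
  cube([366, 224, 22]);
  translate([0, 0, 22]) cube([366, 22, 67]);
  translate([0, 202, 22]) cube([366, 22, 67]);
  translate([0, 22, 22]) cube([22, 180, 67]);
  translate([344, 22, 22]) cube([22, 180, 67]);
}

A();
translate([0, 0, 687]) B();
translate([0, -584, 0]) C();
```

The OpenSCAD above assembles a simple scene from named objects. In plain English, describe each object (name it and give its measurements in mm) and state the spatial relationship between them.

A is a table: top 1673 mm (x) × 622 mm (y), 25 mm thick, upper face at z = 687 mm, on four 54×54 mm square legs, each inset 41 mm from the nearest pair of top edges, running from z = 0 to the bottom of the top.

B is a straight ladder. Two 43×70 mm vertical rails, 1999 mm tall, stand 507 mm apart (outside-to-outside) with their front faces coplanar on the −y side. 8 rungs, each 70 mm deep and 35 mm tall, span between the inner faces of the rails, front faces flush with the rails. The lowest rung's underside is at z = 191 mm and rungs are spaced 240 mm apart (underside to underside).

C is an open storage box with external size 366×224×89 mm and wall thickness 22 mm (the base is also 22 mm thick). The base covers the whole footprint; the four walls stand on the base, with the y-facing walls full-width and the x-facing walls fitting between their inner faces.

The ladder is on top of the table. The open box is on the floor beside the table on its −y side.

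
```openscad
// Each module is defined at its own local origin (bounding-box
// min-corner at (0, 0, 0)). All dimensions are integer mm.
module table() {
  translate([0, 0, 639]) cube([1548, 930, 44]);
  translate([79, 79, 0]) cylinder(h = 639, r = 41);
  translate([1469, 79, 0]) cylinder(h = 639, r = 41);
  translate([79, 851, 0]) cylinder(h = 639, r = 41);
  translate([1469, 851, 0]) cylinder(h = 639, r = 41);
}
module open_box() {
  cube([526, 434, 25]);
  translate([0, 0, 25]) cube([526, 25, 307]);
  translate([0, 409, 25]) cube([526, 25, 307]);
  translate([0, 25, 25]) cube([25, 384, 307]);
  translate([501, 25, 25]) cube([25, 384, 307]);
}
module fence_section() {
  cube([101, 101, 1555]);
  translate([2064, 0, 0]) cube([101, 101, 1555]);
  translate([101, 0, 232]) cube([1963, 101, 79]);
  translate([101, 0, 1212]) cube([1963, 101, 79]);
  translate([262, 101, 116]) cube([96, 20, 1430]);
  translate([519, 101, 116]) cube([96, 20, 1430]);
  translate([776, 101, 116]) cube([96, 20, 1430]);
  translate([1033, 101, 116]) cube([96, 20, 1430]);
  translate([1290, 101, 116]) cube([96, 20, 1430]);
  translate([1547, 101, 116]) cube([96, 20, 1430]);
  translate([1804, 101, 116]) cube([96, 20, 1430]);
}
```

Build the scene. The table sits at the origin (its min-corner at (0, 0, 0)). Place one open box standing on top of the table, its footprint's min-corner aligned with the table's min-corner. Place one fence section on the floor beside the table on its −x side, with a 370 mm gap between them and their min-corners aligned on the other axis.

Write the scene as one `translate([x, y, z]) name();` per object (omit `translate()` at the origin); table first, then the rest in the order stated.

table();
translate([0, 0, 683]) open_box();
translate([-2535, 0, 0]) fence_section();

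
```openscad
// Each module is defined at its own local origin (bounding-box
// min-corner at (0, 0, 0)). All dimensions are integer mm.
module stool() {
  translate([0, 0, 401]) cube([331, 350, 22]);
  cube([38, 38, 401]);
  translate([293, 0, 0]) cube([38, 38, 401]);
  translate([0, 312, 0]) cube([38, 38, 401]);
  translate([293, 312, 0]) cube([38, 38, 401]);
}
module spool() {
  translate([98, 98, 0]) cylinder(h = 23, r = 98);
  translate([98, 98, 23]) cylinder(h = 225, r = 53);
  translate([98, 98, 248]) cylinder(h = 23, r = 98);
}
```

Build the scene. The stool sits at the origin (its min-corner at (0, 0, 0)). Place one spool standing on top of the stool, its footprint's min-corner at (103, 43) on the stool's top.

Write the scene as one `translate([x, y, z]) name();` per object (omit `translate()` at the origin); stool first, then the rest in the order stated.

stool();
translate([103, 43, 423]) spool();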